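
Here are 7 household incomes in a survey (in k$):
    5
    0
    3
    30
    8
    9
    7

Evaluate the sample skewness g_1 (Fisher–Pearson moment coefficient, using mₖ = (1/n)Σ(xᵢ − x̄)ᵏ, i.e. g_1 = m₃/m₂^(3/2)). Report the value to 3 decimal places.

1.613

x̄ = (5 + 0 + 3 + 30 + 8 + 9 + 7) / 7 = 8.8571
deviations (xᵢ − x̄): -3.8571, -8.8571, -5.8571, 21.1429, -0.8571, 0.1429, -1.8571
Σ(xᵢ − x̄)² = 578.8571 ⇒ m₂ = 578.8571/7 = 82.69388
Σ(xᵢ − x̄)³ = 8491.1020 ⇒ m₃ = 8491.1020/7 = 1213.01458
m₂^(3/2) = 82.69388^(1.5) = 751.98648
g_1 = m₃ / m₂^(3/2) = 1213.01458 / 751.98648 ≈ 1.613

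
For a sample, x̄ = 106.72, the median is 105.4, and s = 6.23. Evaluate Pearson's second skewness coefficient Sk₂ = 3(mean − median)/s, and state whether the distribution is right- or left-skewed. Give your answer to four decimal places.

Sk₂ = 3(106.72 − 105.4) / 6.23 = 3 × 1.3200 / 6.23
    = 3.9600 / 6.23 ≈ 0.6356
Sk₂ > 0 ⇒ mean > median ⇒ right-skewed (positive skew).

0.6356, right-skewed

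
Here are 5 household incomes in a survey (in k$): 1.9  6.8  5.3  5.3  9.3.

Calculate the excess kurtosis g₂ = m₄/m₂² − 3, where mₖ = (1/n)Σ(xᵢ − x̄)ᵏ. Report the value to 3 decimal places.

-0.738

x̄ = 5.7200
Σ(xᵢ − x̄)² = 28.9280 ⇒ m₂ = 5.78560
Σ(xᵢ − x̄)⁴ = 378.6210 ⇒ m₄ = 75.72419
m₂² = 33.47317
g₂ = m₄/m₂² − 3 = 2.26224 − 3 ≈ -0.738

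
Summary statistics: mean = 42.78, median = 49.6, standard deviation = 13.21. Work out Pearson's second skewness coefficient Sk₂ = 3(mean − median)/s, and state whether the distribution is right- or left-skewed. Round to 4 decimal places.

-1.5488, left-skewed

Sk₂ = 3(42.78 − 49.6) / 13.21 = 3 × -6.8200 / 13.21
    = -20.4600 / 13.21 ≈ -1.5488
Sk₂ < 0 ⇒ mean < median ⇒ left-skewed (negative skew).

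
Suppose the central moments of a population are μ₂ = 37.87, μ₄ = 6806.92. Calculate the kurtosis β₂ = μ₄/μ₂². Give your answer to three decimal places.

μ₂² = 37.87² = 1434.13690
μ₄/μ₂² = 6806.92 / 1434.13690 = 4.74635
β₂ ≈ 4.746

4.746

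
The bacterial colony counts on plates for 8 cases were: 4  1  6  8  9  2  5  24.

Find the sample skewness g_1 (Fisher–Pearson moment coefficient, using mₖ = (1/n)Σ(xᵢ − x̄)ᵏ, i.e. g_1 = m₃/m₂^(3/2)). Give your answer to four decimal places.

x̄ = (4 + 1 + 6 + 8 + 9 + 2 + 5 + 24) / 8 = 7.3750
deviations (xᵢ − x̄): -3.3750, -6.3750, -1.3750, 0.6250, 1.6250, -5.3750, -2.3750, 16.6250
Σ(xᵢ − x̄)² = 367.8750 ⇒ m₂ = 367.8750/8 = 45.98438
Σ(xᵢ − x̄)³ = 4130.7188 ⇒ m₃ = 4130.7188/8 = 516.33984
m₂^(3/2) = 45.98438^(1.5) = 311.82823
g_1 = m₃ / m₂^(3/2) = 516.33984 / 311.82823 ≈ 1.6558

1.6558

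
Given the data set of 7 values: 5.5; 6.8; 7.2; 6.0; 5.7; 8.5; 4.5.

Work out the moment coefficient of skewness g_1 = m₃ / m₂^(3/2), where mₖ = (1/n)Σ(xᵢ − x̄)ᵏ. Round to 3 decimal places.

x̄ = (5.5 + 6.8 + 7.2 + 6.0 + 5.7 + 8.5 + 4.5) / 7 = 6.3143
deviations (xᵢ − x̄): -0.8143, 0.4857, 0.8857, -0.3143, -0.6143, 2.1857, -1.8143
Σ(xᵢ − x̄)² = 10.2286 ⇒ m₂ = 10.2286/7 = 1.46122
Σ(xᵢ − x̄)³ = 4.4766 ⇒ m₃ = 4.4766/7 = 0.63952
m₂^(3/2) = 1.46122^(1.5) = 1.76634
g_1 = m₃ / m₂^(3/2) = 0.63952 / 1.76634 ≈ 0.362

0.362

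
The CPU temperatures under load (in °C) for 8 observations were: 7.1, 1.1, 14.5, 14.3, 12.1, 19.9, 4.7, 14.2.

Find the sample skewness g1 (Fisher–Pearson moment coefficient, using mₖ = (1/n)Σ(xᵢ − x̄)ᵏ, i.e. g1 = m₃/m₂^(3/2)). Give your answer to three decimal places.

-0.293

x̄ = (7.1 + 1.1 + 14.5 + 14.3 + 12.1 + 19.9 + 4.7 + 14.2) / 8 = 10.9875
deviations (xᵢ − x̄): -3.8875, -9.8875, 3.5125, 3.3125, 1.1125, 8.9125, -6.2875, 3.2125
Σ(xᵢ − x̄)² = 266.7088 ⇒ m₂ = 266.7088/8 = 33.33859
Σ(xᵢ − x̄)³ = -451.7834 ⇒ m₃ = -451.7834/8 = -56.47293
m₂^(3/2) = 33.33859^(1.5) = 192.49565
g1 = m₃ / m₂^(3/2) = -56.47293 / 192.49565 ≈ -0.293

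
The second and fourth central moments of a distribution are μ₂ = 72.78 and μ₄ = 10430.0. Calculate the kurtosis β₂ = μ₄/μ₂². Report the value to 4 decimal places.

1.9691

μ₂² = 72.78² = 5296.92840
μ₄/μ₂² = 10430.0 / 5296.92840 = 1.96907
β₂ ≈ 1.9691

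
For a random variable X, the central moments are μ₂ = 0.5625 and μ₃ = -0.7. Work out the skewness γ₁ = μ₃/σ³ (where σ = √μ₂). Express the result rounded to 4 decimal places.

σ = √μ₂ = √0.5625 = 0.75000
σ³ = μ₂^(3/2) = 0.42188
γ₁ = μ₃/σ³ = -0.7 / 0.42188 ≈ -1.6593

-1.6593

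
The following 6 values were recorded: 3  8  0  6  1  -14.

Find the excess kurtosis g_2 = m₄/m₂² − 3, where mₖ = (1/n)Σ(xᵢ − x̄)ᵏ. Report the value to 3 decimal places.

0.261

x̄ = 0.6667
Σ(xᵢ − x̄)² = 303.3333 ⇒ m₂ = 50.55556
Σ(xᵢ − x̄)⁴ = 50003.7778 ⇒ m₄ = 8333.96296
m₂² = 2555.86420
g_2 = m₄/m₂² − 3 = 3.26072 − 3 ≈ 0.261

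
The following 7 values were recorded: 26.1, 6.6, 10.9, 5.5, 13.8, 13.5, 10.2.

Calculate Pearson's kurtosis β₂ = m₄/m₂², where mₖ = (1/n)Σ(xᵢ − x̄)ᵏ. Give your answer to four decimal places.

3.4927

x̄ = 12.3714
Σ(xᵢ − x̄)² = 279.1943 ⇒ m₂ = 39.88490
Σ(xᵢ − x̄)⁴ = 38893.9487 ⇒ m₄ = 5556.27839
m₂² = 1590.80509
β₂ = m₄/m₂² = 5556.27839 / 1590.80509 ≈ 3.4927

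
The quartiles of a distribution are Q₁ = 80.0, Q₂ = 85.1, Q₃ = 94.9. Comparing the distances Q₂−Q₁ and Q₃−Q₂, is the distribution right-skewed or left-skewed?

Q₂ − Q₁ = 5.1;  Q₃ − Q₂ = 9.8
Q₃ − Q₂ > Q₂ − Q₁ ⇒ the upper half is more spread out ⇒ right-skewed.

right-skewed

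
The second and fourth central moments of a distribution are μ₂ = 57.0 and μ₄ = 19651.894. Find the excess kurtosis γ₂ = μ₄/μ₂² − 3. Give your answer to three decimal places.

3.049

μ₂² = 57.0² = 3249.00000
μ₄/μ₂² = 19651.894 / 3249.00000 = 6.04860
γ₂ = 6.04860 − 3 ≈ 3.049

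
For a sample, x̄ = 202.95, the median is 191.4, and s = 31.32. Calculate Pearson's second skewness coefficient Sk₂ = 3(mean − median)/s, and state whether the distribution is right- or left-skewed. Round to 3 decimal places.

1.106, right-skewed

Sk₂ = 3(202.95 − 191.4) / 31.32 = 3 × 11.5500 / 31.32
    = 34.6500 / 31.32 ≈ 1.106
Sk₂ > 0 ⇒ mean > median ⇒ right-skewed (positive skew).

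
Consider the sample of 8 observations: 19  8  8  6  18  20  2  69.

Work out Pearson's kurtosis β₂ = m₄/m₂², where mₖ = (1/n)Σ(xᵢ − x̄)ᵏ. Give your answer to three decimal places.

5.079

x̄ = 18.7500
Σ(xᵢ − x̄)² = 3201.5000 ⇒ m₂ = 400.18750
Σ(xᵢ − x̄)⁴ = 6507794.6563 ⇒ m₄ = 813474.33203
m₂² = 160150.03516
β₂ = m₄/m₂² = 813474.33203 / 160150.03516 ≈ 5.079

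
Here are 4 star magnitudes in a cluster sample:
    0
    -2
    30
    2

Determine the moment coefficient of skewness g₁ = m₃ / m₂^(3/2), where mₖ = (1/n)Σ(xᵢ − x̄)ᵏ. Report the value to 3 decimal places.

x̄ = (0 - 2 + 30 + 2) / 4 = 7.5000
deviations (xᵢ − x̄): -7.5000, -9.5000, 22.5000, -5.5000
Σ(xᵢ − x̄)² = 683.0000 ⇒ m₂ = 683.0000/4 = 170.75000
Σ(xᵢ − x̄)³ = 9945.0000 ⇒ m₃ = 9945.0000/4 = 2486.25000
m₂^(3/2) = 170.75000^(1.5) = 2231.21319
g₁ = m₃ / m₂^(3/2) = 2486.25000 / 2231.21319 ≈ 1.114

1.114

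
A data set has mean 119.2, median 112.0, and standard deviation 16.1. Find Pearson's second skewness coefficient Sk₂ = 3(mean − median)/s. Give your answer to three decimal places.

1.342

Sk₂ = 3(119.2 − 112.0) / 16.1 = 3 × 7.2000 / 16.1
    = 21.6000 / 16.1 ≈ 1.342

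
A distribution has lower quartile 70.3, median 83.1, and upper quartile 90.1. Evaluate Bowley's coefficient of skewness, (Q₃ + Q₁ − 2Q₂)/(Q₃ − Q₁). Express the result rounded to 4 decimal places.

numerator: Q₃ + Q₁ − 2Q₂ = 90.1 + 70.3 − 2×83.1 = -5.8000
denominator: Q₃ − Q₁ = 90.1 − 70.3 = 19.8000
Bowley skewness = -5.8000 / 19.8000 ≈ -0.2929

-0.2929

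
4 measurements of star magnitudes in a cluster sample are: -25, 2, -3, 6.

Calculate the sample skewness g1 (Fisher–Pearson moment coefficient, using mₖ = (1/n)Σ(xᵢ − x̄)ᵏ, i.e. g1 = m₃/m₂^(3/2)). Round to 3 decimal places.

-0.919

x̄ = (-25 + 2 - 3 + 6) / 4 = -5.0000
deviations (xᵢ − x̄): -20.0000, 7.0000, 2.0000, 11.0000
Σ(xᵢ − x̄)² = 574.0000 ⇒ m₂ = 574.0000/4 = 143.50000
Σ(xᵢ − x̄)³ = -6318.0000 ⇒ m₃ = -6318.0000/4 = -1579.50000
m₂^(3/2) = 143.50000^(1.5) = 1719.00782
g1 = m₃ / m₂^(3/2) = -1579.50000 / 1719.00782 ≈ -0.919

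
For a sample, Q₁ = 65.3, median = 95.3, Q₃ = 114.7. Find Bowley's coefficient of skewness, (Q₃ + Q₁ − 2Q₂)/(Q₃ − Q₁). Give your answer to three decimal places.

numerator: Q₃ + Q₁ − 2Q₂ = 114.7 + 65.3 − 2×95.3 = -10.6000
denominator: Q₃ − Q₁ = 114.7 − 65.3 = 49.4000
Bowley skewness = -10.6000 / 49.4000 ≈ -0.215

-0.215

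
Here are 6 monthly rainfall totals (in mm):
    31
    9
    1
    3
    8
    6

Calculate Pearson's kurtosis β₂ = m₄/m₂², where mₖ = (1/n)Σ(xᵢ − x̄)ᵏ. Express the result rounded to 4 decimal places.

x̄ = 9.6667
Σ(xᵢ − x̄)² = 591.3333 ⇒ m₂ = 98.55556
Σ(xᵢ − x̄)⁴ = 214931.7778 ⇒ m₄ = 35821.96296
m₂² = 9713.19753
β₂ = m₄/m₂² = 35821.96296 / 9713.19753 ≈ 3.6880

3.6880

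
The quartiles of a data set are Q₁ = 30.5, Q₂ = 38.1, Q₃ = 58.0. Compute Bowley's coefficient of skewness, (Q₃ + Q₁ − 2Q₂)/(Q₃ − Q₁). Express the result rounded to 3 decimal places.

numerator: Q₃ + Q₁ − 2Q₂ = 58.0 + 30.5 − 2×38.1 = 12.3000
denominator: Q₃ − Q₁ = 58.0 − 30.5 = 27.5000
Bowley skewness = 12.3000 / 27.5000 ≈ 0.447

0.447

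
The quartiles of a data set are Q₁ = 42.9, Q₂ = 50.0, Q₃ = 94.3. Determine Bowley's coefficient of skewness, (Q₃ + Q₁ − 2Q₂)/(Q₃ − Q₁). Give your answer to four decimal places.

0.7237

numerator: Q₃ + Q₁ − 2Q₂ = 94.3 + 42.9 − 2×50.0 = 37.2000
denominator: Q₃ − Q₁ = 94.3 − 42.9 = 51.4000
Bowley skewness = 37.2000 / 51.4000 ≈ 0.7237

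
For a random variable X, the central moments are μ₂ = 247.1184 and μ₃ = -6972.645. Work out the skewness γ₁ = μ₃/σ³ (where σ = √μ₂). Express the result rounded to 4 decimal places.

σ = √μ₂ = √247.1184 = 15.72000
σ³ = μ₂^(3/2) = 3884.70125
γ₁ = μ₃/σ³ = -6972.645 / 3884.70125 ≈ -1.7949

-1.7949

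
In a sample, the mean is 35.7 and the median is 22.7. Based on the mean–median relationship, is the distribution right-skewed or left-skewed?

right-skewed

mean − median = 35.7 − 22.7 = 13.0
mean > median ⇒ the longer tail is on the right ⇒ right-skewed (positively skewed).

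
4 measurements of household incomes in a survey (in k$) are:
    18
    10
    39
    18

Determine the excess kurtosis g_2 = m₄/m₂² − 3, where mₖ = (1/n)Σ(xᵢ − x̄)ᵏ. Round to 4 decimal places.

-0.8424

x̄ = 21.2500
Σ(xᵢ − x̄)² = 462.7500 ⇒ m₂ = 115.68750
Σ(xᵢ − x̄)⁴ = 115505.5781 ⇒ m₄ = 28876.39453
m₂² = 13383.59766
g_2 = m₄/m₂² − 3 = 2.15760 − 3 ≈ -0.8424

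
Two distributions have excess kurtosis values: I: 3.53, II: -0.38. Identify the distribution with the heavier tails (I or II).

I

Higher excess kurtosis ⇒ heavier tails relative to the normal distribution.
3.53 vs -0.38: the larger is 3.53, so I has heavier tails. (I is leptokurtic — heavier-than-normal tails; the other is platykurtic.)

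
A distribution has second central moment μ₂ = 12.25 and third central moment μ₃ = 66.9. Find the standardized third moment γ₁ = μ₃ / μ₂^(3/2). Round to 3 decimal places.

σ = √μ₂ = √12.25 = 3.50000
σ³ = μ₂^(3/2) = 42.87500
γ₁ = μ₃/σ³ = 66.9 / 42.87500 ≈ 1.560

1.560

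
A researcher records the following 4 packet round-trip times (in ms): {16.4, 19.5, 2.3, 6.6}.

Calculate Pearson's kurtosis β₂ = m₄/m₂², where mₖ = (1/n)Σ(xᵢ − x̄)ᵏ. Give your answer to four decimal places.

x̄ = 11.2000
Σ(xᵢ − x̄)² = 196.3000 ⇒ m₂ = 49.07500
Σ(xᵢ − x̄)⁴ = 12198.9634 ⇒ m₄ = 3049.74085
m₂² = 2408.35562
β₂ = m₄/m₂² = 3049.74085 / 2408.35562 ≈ 1.2663

1.2663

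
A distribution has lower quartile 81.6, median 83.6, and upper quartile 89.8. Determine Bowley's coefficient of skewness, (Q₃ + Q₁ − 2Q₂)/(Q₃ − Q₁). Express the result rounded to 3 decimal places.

0.512

numerator: Q₃ + Q₁ − 2Q₂ = 89.8 + 81.6 − 2×83.6 = 4.2000
denominator: Q₃ − Q₁ = 89.8 − 81.6 = 8.2000
Bowley skewness = 4.2000 / 8.2000 ≈ 0.512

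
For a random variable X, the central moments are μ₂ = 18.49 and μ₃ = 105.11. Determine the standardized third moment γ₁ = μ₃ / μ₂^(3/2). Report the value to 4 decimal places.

σ = √μ₂ = √18.49 = 4.30000
σ³ = μ₂^(3/2) = 79.50700
γ₁ = μ₃/σ³ = 105.11 / 79.50700 ≈ 1.3220

1.3220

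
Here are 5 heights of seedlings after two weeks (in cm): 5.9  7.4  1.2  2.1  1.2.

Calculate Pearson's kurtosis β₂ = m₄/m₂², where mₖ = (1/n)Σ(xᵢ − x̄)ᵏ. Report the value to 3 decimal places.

1.400

x̄ = 3.5600
Σ(xᵢ − x̄)² = 33.4920 ⇒ m₂ = 6.69840
Σ(xᵢ − x̄)⁴ = 313.9995 ⇒ m₄ = 62.79990
m₂² = 44.86856
β₂ = m₄/m₂² = 62.79990 / 44.86856 ≈ 1.400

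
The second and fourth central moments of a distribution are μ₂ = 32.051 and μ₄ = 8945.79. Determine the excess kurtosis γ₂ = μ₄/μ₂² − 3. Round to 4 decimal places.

5.7083

μ₂² = 32.051² = 1027.26660
μ₄/μ₂² = 8945.79 / 1027.26660 = 8.70834
γ₂ = 8.70834 − 3 ≈ 5.7083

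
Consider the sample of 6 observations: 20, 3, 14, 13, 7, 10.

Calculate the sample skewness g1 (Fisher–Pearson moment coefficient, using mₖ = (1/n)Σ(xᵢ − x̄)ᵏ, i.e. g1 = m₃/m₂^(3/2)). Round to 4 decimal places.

x̄ = (20 + 3 + 14 + 13 + 7 + 10) / 6 = 11.1667
deviations (xᵢ − x̄): 8.8333, -8.1667, 2.8333, 1.8333, -4.1667, -1.1667
Σ(xᵢ − x̄)² = 174.8333 ⇒ m₂ = 174.8333/6 = 29.13889
Σ(xᵢ − x̄)³ = 99.5556 ⇒ m₃ = 99.5556/6 = 16.59259
m₂^(3/2) = 29.13889^(1.5) = 157.29303
g1 = m₃ / m₂^(3/2) = 16.59259 / 157.29303 ≈ 0.1055

0.1055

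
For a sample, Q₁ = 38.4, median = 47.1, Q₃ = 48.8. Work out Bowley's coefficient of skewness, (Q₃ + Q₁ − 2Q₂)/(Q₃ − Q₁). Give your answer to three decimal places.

numerator: Q₃ + Q₁ − 2Q₂ = 48.8 + 38.4 − 2×47.1 = -7.0000
denominator: Q₃ − Q₁ = 48.8 − 38.4 = 10.4000
Bowley skewness = -7.0000 / 10.4000 ≈ -0.673

-0.673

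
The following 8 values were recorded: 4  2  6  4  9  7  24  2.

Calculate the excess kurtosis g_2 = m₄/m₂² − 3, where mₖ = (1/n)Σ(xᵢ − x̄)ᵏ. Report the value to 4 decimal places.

1.9261

x̄ = 7.2500
Σ(xᵢ − x̄)² = 361.5000 ⇒ m₂ = 45.18750
Σ(xᵢ − x̄)⁴ = 80469.6563 ⇒ m₄ = 10058.70703
m₂² = 2041.91016
g_2 = m₄/m₂² − 3 = 4.92613 − 3 ≈ 1.9261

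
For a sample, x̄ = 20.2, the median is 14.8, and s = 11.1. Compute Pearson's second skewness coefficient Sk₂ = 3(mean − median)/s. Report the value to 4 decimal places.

1.4595

Sk₂ = 3(20.2 − 14.8) / 11.1 = 3 × 5.4000 / 11.1
    = 16.2000 / 11.1 ≈ 1.4595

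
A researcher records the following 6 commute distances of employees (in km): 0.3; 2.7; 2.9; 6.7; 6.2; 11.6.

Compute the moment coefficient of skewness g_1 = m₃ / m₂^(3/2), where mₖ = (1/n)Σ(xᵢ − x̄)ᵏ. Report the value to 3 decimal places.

0.527

x̄ = (0.3 + 2.7 + 2.9 + 6.7 + 6.2 + 11.6) / 6 = 5.0667
deviations (xᵢ − x̄): -4.7667, -2.3667, -2.1667, 1.6333, 1.1333, 6.5333
Σ(xᵢ − x̄)² = 79.6533 ⇒ m₂ = 79.6533/6 = 13.27556
Σ(xᵢ − x̄)³ = 152.9536 ⇒ m₃ = 152.9536/6 = 25.49226
m₂^(3/2) = 13.27556^(1.5) = 48.37033
g_1 = m₃ / m₂^(3/2) = 25.49226 / 48.37033 ≈ 0.527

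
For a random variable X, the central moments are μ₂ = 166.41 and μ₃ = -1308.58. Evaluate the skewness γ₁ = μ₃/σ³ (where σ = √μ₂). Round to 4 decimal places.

-0.6096

σ = √μ₂ = √166.41 = 12.90000
σ³ = μ₂^(3/2) = 2146.68900
γ₁ = μ₃/σ³ = -1308.58 / 2146.68900 ≈ -0.6096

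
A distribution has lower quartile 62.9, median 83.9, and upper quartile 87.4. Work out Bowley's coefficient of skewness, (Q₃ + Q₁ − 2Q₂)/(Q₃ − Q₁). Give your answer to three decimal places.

-0.714

numerator: Q₃ + Q₁ − 2Q₂ = 87.4 + 62.9 − 2×83.9 = -17.5000
denominator: Q₃ − Q₁ = 87.4 − 62.9 = 24.5000
Bowley skewness = -17.5000 / 24.5000 ≈ -0.714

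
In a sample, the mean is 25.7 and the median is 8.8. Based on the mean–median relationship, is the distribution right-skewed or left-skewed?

mean − median = 25.7 − 8.8 = 16.9
mean > median ⇒ the longer tail is on the right ⇒ right-skewed (positively skewed).

right-skewed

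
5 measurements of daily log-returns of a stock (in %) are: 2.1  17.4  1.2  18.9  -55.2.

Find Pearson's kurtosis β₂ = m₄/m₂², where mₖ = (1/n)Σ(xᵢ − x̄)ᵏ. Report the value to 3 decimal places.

x̄ = -3.1200
Σ(xᵢ − x̄)² = 3664.1880 ⇒ m₂ = 732.83760
Σ(xᵢ − x̄)⁴ = 7770214.5447 ⇒ m₄ = 1554042.90893
m₂² = 537050.94797
β₂ = m₄/m₂² = 1554042.90893 / 537050.94797 ≈ 2.894

2.894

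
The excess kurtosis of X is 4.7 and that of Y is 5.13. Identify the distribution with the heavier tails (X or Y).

Y

Higher excess kurtosis ⇒ heavier tails relative to the normal distribution.
4.7 vs 5.13: the larger is 5.13, so Y has heavier tails.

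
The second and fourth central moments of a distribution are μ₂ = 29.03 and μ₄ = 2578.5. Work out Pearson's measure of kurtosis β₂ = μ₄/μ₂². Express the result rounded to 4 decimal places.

μ₂² = 29.03² = 842.74090
μ₄/μ₂² = 2578.5 / 842.74090 = 3.05966
β₂ ≈ 3.0597

3.0597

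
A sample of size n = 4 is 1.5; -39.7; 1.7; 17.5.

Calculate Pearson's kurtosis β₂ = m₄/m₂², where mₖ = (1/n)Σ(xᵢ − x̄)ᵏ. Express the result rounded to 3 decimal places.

2.155

x̄ = -4.7500
Σ(xᵢ − x̄)² = 1797.2300 ⇒ m₂ = 449.30750
Σ(xᵢ − x̄)⁴ = 1740411.8833 ⇒ m₄ = 435102.97083
m₂² = 201877.22956
β₂ = m₄/m₂² = 435102.97083 / 201877.22956 ≈ 2.155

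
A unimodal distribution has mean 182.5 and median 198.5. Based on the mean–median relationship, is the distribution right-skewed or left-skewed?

left-skewed

mean − median = 182.5 − 198.5 = -16.0
mean < median ⇒ the longer tail is on the left ⇒ left-skewed (negatively skewed).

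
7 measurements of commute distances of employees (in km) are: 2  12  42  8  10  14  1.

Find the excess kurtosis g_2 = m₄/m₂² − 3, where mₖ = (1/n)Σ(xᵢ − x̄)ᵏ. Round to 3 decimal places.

1.127

x̄ = 12.7143
Σ(xᵢ − x̄)² = 1141.4286 ⇒ m₂ = 163.06122
Σ(xᵢ − x̄)⁴ = 768128.6356 ⇒ m₄ = 109732.66222
m₂² = 26588.96293
g_2 = m₄/m₂² − 3 = 4.12700 − 3 ≈ 1.127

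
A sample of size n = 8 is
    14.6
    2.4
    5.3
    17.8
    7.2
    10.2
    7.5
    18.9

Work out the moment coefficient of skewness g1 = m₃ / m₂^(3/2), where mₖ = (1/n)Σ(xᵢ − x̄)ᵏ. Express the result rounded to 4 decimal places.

0.2281

x̄ = (14.6 + 2.4 + 5.3 + 17.8 + 7.2 + 10.2 + 7.5 + 18.9) / 8 = 10.4875
deviations (xᵢ − x̄): 4.1125, -8.0875, -5.1875, 7.3125, -3.2875, -0.2875, -2.9875, 8.4125
Σ(xᵢ − x̄)² = 253.2888 ⇒ m₂ = 253.2888/8 = 31.66109
Σ(xᵢ − x̄)³ = 325.1273 ⇒ m₃ = 325.1273/8 = 40.64092
m₂^(3/2) = 31.66109^(1.5) = 178.15125
g1 = m₃ / m₂^(3/2) = 40.64092 / 178.15125 ≈ 0.2281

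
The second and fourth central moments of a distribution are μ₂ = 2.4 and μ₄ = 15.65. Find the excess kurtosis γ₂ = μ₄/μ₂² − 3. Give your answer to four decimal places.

-0.2830

μ₂² = 2.4² = 5.76000
μ₄/μ₂² = 15.65 / 5.76000 = 2.71701
γ₂ = 2.71701 − 3 ≈ -0.2830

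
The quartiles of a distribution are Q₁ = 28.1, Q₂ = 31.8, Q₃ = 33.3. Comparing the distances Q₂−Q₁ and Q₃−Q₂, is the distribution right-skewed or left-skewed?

Q₂ − Q₁ = 3.7;  Q₃ − Q₂ = 1.5
Q₂ − Q₁ > Q₃ − Q₂ ⇒ the lower half is more spread out ⇒ left-skewed.

left-skewed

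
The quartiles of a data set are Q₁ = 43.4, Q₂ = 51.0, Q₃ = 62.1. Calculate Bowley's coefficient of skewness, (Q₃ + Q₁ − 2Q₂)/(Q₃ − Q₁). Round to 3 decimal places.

numerator: Q₃ + Q₁ − 2Q₂ = 62.1 + 43.4 − 2×51.0 = 3.5000
denominator: Q₃ − Q₁ = 62.1 − 43.4 = 18.7000
Bowley skewness = 3.5000 / 18.7000 ≈ 0.187

0.187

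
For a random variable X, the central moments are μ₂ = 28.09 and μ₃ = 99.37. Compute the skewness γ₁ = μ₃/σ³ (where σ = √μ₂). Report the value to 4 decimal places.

0.6675

σ = √μ₂ = √28.09 = 5.30000
σ³ = μ₂^(3/2) = 148.87700
γ₁ = μ₃/σ³ = 99.37 / 148.87700 ≈ 0.6675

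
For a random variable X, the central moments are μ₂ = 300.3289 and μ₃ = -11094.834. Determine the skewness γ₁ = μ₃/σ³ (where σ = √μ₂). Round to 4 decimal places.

σ = √μ₂ = √300.3289 = 17.33000
σ³ = μ₂^(3/2) = 5204.69984
γ₁ = μ₃/σ³ = -11094.834 / 5204.69984 ≈ -2.1317

-2.1317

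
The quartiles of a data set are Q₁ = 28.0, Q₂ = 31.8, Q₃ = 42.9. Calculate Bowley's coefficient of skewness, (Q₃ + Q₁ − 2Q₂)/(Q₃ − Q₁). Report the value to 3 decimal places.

numerator: Q₃ + Q₁ − 2Q₂ = 42.9 + 28.0 − 2×31.8 = 7.3000
denominator: Q₃ − Q₁ = 42.9 − 28.0 = 14.9000
Bowley skewness = 7.3000 / 14.9000 ≈ 0.490

0.490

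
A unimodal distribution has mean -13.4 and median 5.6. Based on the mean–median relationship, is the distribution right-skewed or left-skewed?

mean − median = -13.4 − 5.6 = -19.0
mean < median ⇒ the longer tail is on the left ⇒ left-skewed (negatively skewed).

left-skewed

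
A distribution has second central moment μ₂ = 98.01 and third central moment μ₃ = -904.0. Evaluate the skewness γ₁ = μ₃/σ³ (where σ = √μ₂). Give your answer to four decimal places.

σ = √μ₂ = √98.01 = 9.90000
σ³ = μ₂^(3/2) = 970.29900
γ₁ = μ₃/σ³ = -904.0 / 970.29900 ≈ -0.9317

-0.9317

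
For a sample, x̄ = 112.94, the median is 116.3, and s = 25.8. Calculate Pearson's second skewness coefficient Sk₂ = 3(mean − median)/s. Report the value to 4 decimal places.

Sk₂ = 3(112.94 − 116.3) / 25.8 = 3 × -3.3600 / 25.8
    = -10.0800 / 25.8 ≈ -0.3907

-0.3907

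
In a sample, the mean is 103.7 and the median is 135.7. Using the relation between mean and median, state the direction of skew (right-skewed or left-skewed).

mean − median = 103.7 − 135.7 = -32.0
mean < median ⇒ the longer tail is on the left ⇒ left-skewed (negatively skewed).

left-skewed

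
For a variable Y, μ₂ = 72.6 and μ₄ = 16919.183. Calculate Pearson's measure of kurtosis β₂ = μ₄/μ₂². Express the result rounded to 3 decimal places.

μ₂² = 72.6² = 5270.76000
μ₄/μ₂² = 16919.183 / 5270.76000 = 3.21001
β₂ ≈ 3.210

3.210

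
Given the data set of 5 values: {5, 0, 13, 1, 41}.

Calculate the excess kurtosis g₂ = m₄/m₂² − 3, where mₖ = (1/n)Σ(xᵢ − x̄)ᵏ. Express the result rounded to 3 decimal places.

-0.212

x̄ = 12.0000
Σ(xᵢ − x̄)² = 1156.0000 ⇒ m₂ = 231.20000
Σ(xᵢ − x̄)⁴ = 745060.0000 ⇒ m₄ = 149012.00000
m₂² = 53453.44000
g₂ = m₄/m₂² − 3 = 2.78770 − 3 ≈ -0.212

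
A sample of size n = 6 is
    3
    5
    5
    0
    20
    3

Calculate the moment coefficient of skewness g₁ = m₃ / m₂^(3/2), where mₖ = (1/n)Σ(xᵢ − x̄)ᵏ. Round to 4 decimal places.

x̄ = (3 + 5 + 5 + 0 + 20 + 3) / 6 = 6.0000
deviations (xᵢ − x̄): -3.0000, -1.0000, -1.0000, -6.0000, 14.0000, -3.0000
Σ(xᵢ − x̄)² = 252.0000 ⇒ m₂ = 252.0000/6 = 42.00000
Σ(xᵢ − x̄)³ = 2472.0000 ⇒ m₃ = 2472.0000/6 = 412.00000
m₂^(3/2) = 42.00000^(1.5) = 272.19111
g₁ = m₃ / m₂^(3/2) = 412.00000 / 272.19111 ≈ 1.5136

1.5136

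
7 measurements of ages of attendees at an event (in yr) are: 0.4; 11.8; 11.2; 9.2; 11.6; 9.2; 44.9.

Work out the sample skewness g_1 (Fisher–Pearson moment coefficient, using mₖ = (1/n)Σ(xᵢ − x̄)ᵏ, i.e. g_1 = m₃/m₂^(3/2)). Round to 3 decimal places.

x̄ = (0.4 + 11.8 + 11.2 + 9.2 + 11.6 + 9.2 + 44.9) / 7 = 14.0429
deviations (xᵢ − x̄): -13.6429, -2.2429, -2.8429, -4.8429, -2.4429, -4.8429, 30.8571
Σ(xᵢ − x̄)² = 1204.2771 ⇒ m₂ = 1204.2771/7 = 172.03959
Σ(xᵢ − x̄)³ = 26565.7288 ⇒ m₃ = 26565.7288/7 = 3795.10412
m₂^(3/2) = 172.03959^(1.5) = 2256.53776
g_1 = m₃ / m₂^(3/2) = 3795.10412 / 2256.53776 ≈ 1.682

1.682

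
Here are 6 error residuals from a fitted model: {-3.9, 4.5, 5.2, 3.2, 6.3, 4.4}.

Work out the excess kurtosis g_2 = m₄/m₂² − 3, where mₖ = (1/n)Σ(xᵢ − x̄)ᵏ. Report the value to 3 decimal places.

x̄ = 3.2833
Σ(xᵢ − x̄)² = 67.1083 ⇒ m₂ = 11.18472
Σ(xᵢ − x̄)⁴ = 2762.6453 ⇒ m₄ = 460.44088
m₂² = 125.09801
g_2 = m₄/m₂² − 3 = 3.68064 − 3 ≈ 0.681

0.681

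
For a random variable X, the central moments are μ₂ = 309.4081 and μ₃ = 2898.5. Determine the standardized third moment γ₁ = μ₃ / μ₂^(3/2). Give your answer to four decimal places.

σ = √μ₂ = √309.4081 = 17.59000
σ³ = μ₂^(3/2) = 5442.48848
γ₁ = μ₃/σ³ = 2898.5 / 5442.48848 ≈ 0.5326

0.5326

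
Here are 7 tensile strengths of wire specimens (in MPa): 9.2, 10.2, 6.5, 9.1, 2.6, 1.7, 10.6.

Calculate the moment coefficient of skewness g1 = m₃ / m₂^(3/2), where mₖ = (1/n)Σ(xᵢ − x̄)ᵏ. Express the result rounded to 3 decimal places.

x̄ = (9.2 + 10.2 + 6.5 + 9.1 + 2.6 + 1.7 + 10.6) / 7 = 7.1286
deviations (xᵢ − x̄): 2.0714, 3.0714, -0.6286, 1.9714, -4.5286, -5.4286, 3.4714
Σ(xᵢ − x̄)² = 80.0343 ⇒ m₂ = 80.0343/7 = 11.43347
Σ(xᵢ − x̄)³ = -165.7382 ⇒ m₃ = -165.7382/7 = -23.67689
m₂^(3/2) = 11.43347^(1.5) = 38.66046
g1 = m₃ / m₂^(3/2) = -23.67689 / 38.66046 ≈ -0.612

-0.612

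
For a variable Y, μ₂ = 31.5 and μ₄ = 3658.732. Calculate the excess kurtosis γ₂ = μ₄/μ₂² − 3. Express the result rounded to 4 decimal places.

μ₂² = 31.5² = 992.25000
μ₄/μ₂² = 3658.732 / 992.25000 = 3.68731
γ₂ = 3.68731 − 3 ≈ 0.6873

0.6873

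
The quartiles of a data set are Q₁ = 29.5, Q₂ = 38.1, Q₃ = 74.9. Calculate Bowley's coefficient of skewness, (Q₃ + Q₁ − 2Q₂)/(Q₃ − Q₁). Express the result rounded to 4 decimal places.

numerator: Q₃ + Q₁ − 2Q₂ = 74.9 + 29.5 − 2×38.1 = 28.2000
denominator: Q₃ − Q₁ = 74.9 − 29.5 = 45.4000
Bowley skewness = 28.2000 / 45.4000 ≈ 0.6211

0.6211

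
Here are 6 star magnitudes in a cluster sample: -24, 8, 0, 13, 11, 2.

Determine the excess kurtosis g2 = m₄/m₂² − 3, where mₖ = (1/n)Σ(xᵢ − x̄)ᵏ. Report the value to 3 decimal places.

x̄ = 1.6667
Σ(xᵢ − x̄)² = 917.3333 ⇒ m₂ = 152.88889
Σ(xᵢ − x̄)⁴ = 459691.1111 ⇒ m₄ = 76615.18519
m₂² = 23375.01235
g2 = m₄/m₂² − 3 = 3.27765 − 3 ≈ 0.278

0.278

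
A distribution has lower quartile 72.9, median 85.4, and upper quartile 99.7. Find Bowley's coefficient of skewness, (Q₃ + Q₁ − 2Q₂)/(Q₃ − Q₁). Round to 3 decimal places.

numerator: Q₃ + Q₁ − 2Q₂ = 99.7 + 72.9 − 2×85.4 = 1.8000
denominator: Q₃ − Q₁ = 99.7 − 72.9 = 26.8000
Bowley skewness = 1.8000 / 26.8000 ≈ 0.067

0.067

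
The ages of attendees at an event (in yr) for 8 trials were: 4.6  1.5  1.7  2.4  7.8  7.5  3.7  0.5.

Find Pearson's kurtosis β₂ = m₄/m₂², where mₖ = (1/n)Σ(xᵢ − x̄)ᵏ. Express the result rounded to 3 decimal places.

x̄ = 3.7125
Σ(xᵢ − x̄)² = 52.8288 ⇒ m₂ = 6.60359
Σ(xᵢ − x̄)⁴ = 635.3892 ⇒ m₄ = 79.42365
m₂² = 43.60745
β₂ = m₄/m₂² = 79.42365 / 43.60745 ≈ 1.821

1.821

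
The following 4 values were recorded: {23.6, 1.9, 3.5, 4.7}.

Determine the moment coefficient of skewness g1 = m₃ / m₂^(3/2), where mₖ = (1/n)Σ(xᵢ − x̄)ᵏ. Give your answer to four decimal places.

1.1107

x̄ = (23.6 + 1.9 + 3.5 + 4.7) / 4 = 8.4250
deviations (xᵢ − x̄): 15.1750, -6.5250, -4.9250, -3.7250
Σ(xᵢ − x̄)² = 310.9875 ⇒ m₂ = 310.9875/4 = 77.74688
Σ(xᵢ − x̄)³ = 3045.5569 ⇒ m₃ = 3045.5569/4 = 761.38922
m₂^(3/2) = 77.74688^(1.5) = 685.52676
g1 = m₃ / m₂^(3/2) = 761.38922 / 685.52676 ≈ 1.1107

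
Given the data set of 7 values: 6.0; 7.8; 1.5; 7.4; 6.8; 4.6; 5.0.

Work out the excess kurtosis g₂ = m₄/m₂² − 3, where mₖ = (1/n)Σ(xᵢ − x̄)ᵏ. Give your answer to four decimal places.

-0.1406

x̄ = 5.5857
Σ(xᵢ − x̄)² = 27.8486 ⇒ m₂ = 3.97837
Σ(xᵢ − x̄)⁴ = 316.7985 ⇒ m₄ = 45.25693
m₂² = 15.82741
g₂ = m₄/m₂² − 3 = 2.85940 − 3 ≈ -0.1406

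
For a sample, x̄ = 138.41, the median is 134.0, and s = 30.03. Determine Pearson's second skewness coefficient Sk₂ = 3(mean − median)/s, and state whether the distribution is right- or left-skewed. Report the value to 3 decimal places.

0.441, right-skewed

Sk₂ = 3(138.41 − 134.0) / 30.03 = 3 × 4.4100 / 30.03
    = 13.2300 / 30.03 ≈ 0.441
Sk₂ > 0 ⇒ mean > median ⇒ right-skewed (positive skew).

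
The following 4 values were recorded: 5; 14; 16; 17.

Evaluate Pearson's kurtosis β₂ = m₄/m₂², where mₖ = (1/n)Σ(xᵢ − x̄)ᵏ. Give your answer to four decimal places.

x̄ = 13.0000
Σ(xᵢ − x̄)² = 90.0000 ⇒ m₂ = 22.50000
Σ(xᵢ − x̄)⁴ = 4434.0000 ⇒ m₄ = 1108.50000
m₂² = 506.25000
β₂ = m₄/m₂² = 1108.50000 / 506.25000 ≈ 2.1896

2.1896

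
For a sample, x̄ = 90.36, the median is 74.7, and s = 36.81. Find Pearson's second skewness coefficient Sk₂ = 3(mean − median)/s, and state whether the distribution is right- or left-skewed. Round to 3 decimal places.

1.276, right-skewed

Sk₂ = 3(90.36 − 74.7) / 36.81 = 3 × 15.6600 / 36.81
    = 46.9800 / 36.81 ≈ 1.276
Sk₂ > 0 ⇒ mean > median ⇒ right-skewed (positive skew).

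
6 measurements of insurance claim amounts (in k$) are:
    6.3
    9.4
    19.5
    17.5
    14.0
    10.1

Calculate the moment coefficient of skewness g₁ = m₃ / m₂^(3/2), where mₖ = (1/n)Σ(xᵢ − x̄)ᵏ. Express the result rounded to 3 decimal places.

x̄ = (6.3 + 9.4 + 19.5 + 17.5 + 14.0 + 10.1) / 6 = 12.8000
deviations (xᵢ − x̄): -6.5000, -3.4000, 6.7000, 4.7000, 1.2000, -2.7000
Σ(xᵢ − x̄)² = 129.5200 ⇒ m₂ = 129.5200/6 = 21.58667
Σ(xᵢ − x̄)³ = 72.7020 ⇒ m₃ = 72.7020/6 = 12.11700
m₂^(3/2) = 21.58667^(1.5) = 100.29479
g₁ = m₃ / m₂^(3/2) = 12.11700 / 100.29479 ≈ 0.121

0.121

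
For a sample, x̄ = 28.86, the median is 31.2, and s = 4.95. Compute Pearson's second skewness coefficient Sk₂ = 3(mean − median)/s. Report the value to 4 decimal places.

Sk₂ = 3(28.86 − 31.2) / 4.95 = 3 × -2.3400 / 4.95
    = -7.0200 / 4.95 ≈ -1.4182

-1.4182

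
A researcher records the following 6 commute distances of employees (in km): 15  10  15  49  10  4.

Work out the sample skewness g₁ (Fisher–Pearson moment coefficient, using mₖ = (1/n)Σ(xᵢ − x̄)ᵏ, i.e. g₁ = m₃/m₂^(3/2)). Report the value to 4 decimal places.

1.5290

x̄ = (15 + 10 + 15 + 49 + 10 + 4) / 6 = 17.1667
deviations (xᵢ − x̄): -2.1667, -7.1667, -2.1667, 31.8333, -7.1667, -13.1667
Σ(xᵢ − x̄)² = 1298.8333 ⇒ m₂ = 1298.8333/6 = 216.47222
Σ(xᵢ − x̄)³ = 29219.5556 ⇒ m₃ = 29219.5556/6 = 4869.92593
m₂^(3/2) = 216.47222^(1.5) = 3184.95473
g₁ = m₃ / m₂^(3/2) = 4869.92593 / 3184.95473 ≈ 1.5290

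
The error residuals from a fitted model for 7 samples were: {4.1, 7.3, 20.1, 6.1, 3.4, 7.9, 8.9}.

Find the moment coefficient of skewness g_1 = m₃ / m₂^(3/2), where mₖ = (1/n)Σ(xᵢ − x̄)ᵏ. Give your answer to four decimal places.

x̄ = (4.1 + 7.3 + 20.1 + 6.1 + 3.4 + 7.9 + 8.9) / 7 = 8.2571
deviations (xᵢ − x̄): -4.1571, -0.9571, 11.8429, -2.1571, -4.8571, -0.3571, 0.6429
Σ(xᵢ − x̄)² = 187.2371 ⇒ m₂ = 187.2371/7 = 26.74816
Σ(xᵢ − x̄)³ = 1463.8729 ⇒ m₃ = 1463.8729/7 = 209.12470
m₂^(3/2) = 26.74816^(1.5) = 138.33783
g_1 = m₃ / m₂^(3/2) = 209.12470 / 138.33783 ≈ 1.5117

1.5117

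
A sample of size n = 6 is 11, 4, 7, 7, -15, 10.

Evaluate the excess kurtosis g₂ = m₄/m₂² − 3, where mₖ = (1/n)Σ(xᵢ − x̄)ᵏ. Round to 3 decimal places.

0.739

x̄ = 4.0000
Σ(xᵢ − x̄)² = 464.0000 ⇒ m₂ = 77.33333
Σ(xᵢ − x̄)⁴ = 134180.0000 ⇒ m₄ = 22363.33333
m₂² = 5980.44444
g₂ = m₄/m₂² − 3 = 3.73941 − 3 ≈ 0.739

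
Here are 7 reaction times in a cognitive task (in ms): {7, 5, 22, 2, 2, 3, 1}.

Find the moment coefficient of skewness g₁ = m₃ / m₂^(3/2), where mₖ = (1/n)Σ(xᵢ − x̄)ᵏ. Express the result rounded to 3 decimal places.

1.731

x̄ = (7 + 5 + 22 + 2 + 2 + 3 + 1) / 7 = 6.0000
deviations (xᵢ − x̄): 1.0000, -1.0000, 16.0000, -4.0000, -4.0000, -3.0000, -5.0000
Σ(xᵢ − x̄)² = 324.0000 ⇒ m₂ = 324.0000/7 = 46.28571
Σ(xᵢ − x̄)³ = 3816.0000 ⇒ m₃ = 3816.0000/7 = 545.14286
m₂^(3/2) = 46.28571^(1.5) = 314.89840
g₁ = m₃ / m₂^(3/2) = 545.14286 / 314.89840 ≈ 1.731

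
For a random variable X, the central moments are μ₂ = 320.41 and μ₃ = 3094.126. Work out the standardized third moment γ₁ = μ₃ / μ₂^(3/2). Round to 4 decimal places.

0.5395

σ = √μ₂ = √320.41 = 17.90000
σ³ = μ₂^(3/2) = 5735.33900
γ₁ = μ₃/σ³ = 3094.126 / 5735.33900 ≈ 0.5395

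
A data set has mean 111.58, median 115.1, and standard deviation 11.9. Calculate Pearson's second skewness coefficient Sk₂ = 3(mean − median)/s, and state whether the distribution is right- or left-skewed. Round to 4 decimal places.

Sk₂ = 3(111.58 − 115.1) / 11.9 = 3 × -3.5200 / 11.9
    = -10.5600 / 11.9 ≈ -0.8874
Sk₂ < 0 ⇒ mean < median ⇒ left-skewed (negative skew).

-0.8874, left-skewed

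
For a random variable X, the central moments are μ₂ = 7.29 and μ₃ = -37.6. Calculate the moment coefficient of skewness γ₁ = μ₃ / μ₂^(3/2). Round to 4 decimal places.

-1.9103

σ = √μ₂ = √7.29 = 2.70000
σ³ = μ₂^(3/2) = 19.68300
γ₁ = μ₃/σ³ = -37.6 / 19.68300 ≈ -1.9103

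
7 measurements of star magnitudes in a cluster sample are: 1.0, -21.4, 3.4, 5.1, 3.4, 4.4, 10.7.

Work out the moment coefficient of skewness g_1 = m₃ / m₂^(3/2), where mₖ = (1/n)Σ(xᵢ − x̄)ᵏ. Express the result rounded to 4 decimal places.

-1.6642

x̄ = (1.0 - 21.4 + 3.4 + 5.1 + 3.4 + 4.4 + 10.7) / 7 = 0.9429
deviations (xᵢ − x̄): 0.0571, -22.3429, 2.4571, 4.1571, 2.4571, 3.4571, 9.7571
Σ(xᵢ − x̄)² = 635.7171 ⇒ m₂ = 635.7171/7 = 90.81673
Σ(xᵢ − x̄)³ = -10081.8966 ⇒ m₃ = -10081.8966/7 = -1440.27094
m₂^(3/2) = 90.81673^(1.5) = 865.46363
g_1 = m₃ / m₂^(3/2) = -1440.27094 / 865.46363 ≈ -1.6642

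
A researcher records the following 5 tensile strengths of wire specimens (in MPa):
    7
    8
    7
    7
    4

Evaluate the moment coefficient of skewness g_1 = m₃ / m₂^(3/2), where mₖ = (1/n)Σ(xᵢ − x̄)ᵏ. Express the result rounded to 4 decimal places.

-1.1731

x̄ = (7 + 8 + 7 + 7 + 4) / 5 = 6.6000
deviations (xᵢ − x̄): 0.4000, 1.4000, 0.4000, 0.4000, -2.6000
Σ(xᵢ − x̄)² = 9.2000 ⇒ m₂ = 9.2000/5 = 1.84000
Σ(xᵢ − x̄)³ = -14.6400 ⇒ m₃ = -14.6400/5 = -2.92800
m₂^(3/2) = 1.84000^(1.5) = 2.49590
g_1 = m₃ / m₂^(3/2) = -2.92800 / 2.49590 ≈ -1.1731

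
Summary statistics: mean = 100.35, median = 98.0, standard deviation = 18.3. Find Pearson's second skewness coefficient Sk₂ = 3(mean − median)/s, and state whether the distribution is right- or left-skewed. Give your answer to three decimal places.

Sk₂ = 3(100.35 − 98.0) / 18.3 = 3 × 2.3500 / 18.3
    = 7.0500 / 18.3 ≈ 0.385
Sk₂ > 0 ⇒ mean > median ⇒ right-skewed (positive skew).

0.385, right-skewed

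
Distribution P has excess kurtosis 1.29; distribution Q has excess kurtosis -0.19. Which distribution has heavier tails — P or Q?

P

Higher excess kurtosis ⇒ heavier tails relative to the normal distribution.
1.29 vs -0.19: the larger is 1.29, so P has heavier tails. (P is leptokurtic — heavier-than-normal tails; the other is platykurtic.)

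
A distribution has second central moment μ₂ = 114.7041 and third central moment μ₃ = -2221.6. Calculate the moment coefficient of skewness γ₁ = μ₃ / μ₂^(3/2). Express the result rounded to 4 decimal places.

-1.8084

σ = √μ₂ = √114.7041 = 10.71000
σ³ = μ₂^(3/2) = 1228.48091
γ₁ = μ₃/σ³ = -2221.6 / 1228.48091 ≈ -1.8084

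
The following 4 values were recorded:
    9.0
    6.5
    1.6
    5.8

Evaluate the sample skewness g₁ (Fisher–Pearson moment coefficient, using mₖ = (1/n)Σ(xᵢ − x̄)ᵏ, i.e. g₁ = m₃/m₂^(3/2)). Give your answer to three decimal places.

x̄ = (9.0 + 6.5 + 1.6 + 5.8) / 4 = 5.7250
deviations (xᵢ − x̄): 3.2750, 0.7750, -4.1250, 0.0750
Σ(xᵢ − x̄)² = 28.3475 ⇒ m₂ = 28.3475/4 = 7.08688
Σ(xᵢ − x̄)³ = -34.5971 ⇒ m₃ = -34.5971/4 = -8.64928
m₂^(3/2) = 7.08688^(1.5) = 18.86610
g₁ = m₃ / m₂^(3/2) = -8.64928 / 18.86610 ≈ -0.458

-0.458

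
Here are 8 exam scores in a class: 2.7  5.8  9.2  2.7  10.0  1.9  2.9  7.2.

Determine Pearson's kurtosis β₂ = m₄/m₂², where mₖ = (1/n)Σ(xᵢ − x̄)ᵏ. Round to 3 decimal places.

1.529

x̄ = 5.3000
Σ(xᵢ − x̄)² = 72.0000 ⇒ m₂ = 9.00000
Σ(xᵢ − x̄)⁴ = 990.6132 ⇒ m₄ = 123.82665
m₂² = 81.00000
β₂ = m₄/m₂² = 123.82665 / 81.00000 ≈ 1.529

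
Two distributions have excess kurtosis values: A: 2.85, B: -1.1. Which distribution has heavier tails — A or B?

A

Higher excess kurtosis ⇒ heavier tails relative to the normal distribution.
2.85 vs -1.1: the larger is 2.85, so A has heavier tails. (A is leptokurtic — heavier-than-normal tails; the other is platykurtic.)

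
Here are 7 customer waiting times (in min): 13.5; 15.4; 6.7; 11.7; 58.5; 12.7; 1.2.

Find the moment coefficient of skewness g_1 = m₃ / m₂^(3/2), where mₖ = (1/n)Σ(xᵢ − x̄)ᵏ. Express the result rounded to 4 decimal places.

1.7519

x̄ = (13.5 + 15.4 + 6.7 + 11.7 + 58.5 + 12.7 + 1.2) / 7 = 17.1000
deviations (xᵢ − x̄): -3.6000, -1.7000, -10.4000, -5.4000, 41.4000, -4.4000, -15.9000
Σ(xᵢ − x̄)² = 2139.3000 ⇒ m₂ = 2139.3000/7 = 305.61429
Σ(xᵢ − x̄)³ = 65519.1840 ⇒ m₃ = 65519.1840/7 = 9359.88343
m₂^(3/2) = 305.61429^(1.5) = 5342.69616
g_1 = m₃ / m₂^(3/2) = 9359.88343 / 5342.69616 ≈ 1.7519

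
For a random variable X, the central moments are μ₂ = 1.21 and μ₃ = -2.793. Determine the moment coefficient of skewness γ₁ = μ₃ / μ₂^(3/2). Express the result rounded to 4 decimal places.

σ = √μ₂ = √1.21 = 1.10000
σ³ = μ₂^(3/2) = 1.33100
γ₁ = μ₃/σ³ = -2.793 / 1.33100 ≈ -2.0984

-2.0984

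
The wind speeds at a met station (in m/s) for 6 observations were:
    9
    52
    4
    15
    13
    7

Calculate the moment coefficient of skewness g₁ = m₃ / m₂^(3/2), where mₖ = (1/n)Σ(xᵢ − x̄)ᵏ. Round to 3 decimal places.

x̄ = (9 + 52 + 4 + 15 + 13 + 7) / 6 = 16.6667
deviations (xᵢ − x̄): -7.6667, 35.3333, -12.6667, -1.6667, -3.6667, -9.6667
Σ(xᵢ − x̄)² = 1577.3333 ⇒ m₂ = 1577.3333/6 = 262.88889
Σ(xᵢ − x̄)³ = 40671.5556 ⇒ m₃ = 40671.5556/6 = 6778.59259
m₂^(3/2) = 262.88889^(1.5) = 4262.44066
g₁ = m₃ / m₂^(3/2) = 6778.59259 / 4262.44066 ≈ 1.590

1.590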